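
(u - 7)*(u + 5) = u^2 - 2*u - 35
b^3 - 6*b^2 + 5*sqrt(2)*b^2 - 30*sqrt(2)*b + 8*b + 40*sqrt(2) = (b - 4)*(b - 2)*(b + 5*sqrt(2))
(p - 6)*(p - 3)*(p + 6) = p^3 - 3*p^2 - 36*p + 108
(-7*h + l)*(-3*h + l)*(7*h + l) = 147*h^3 - 49*h^2*l - 3*h*l^2 + l^3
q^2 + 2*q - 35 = (q - 5)*(q + 7)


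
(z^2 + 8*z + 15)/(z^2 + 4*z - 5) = (z + 3)/(z - 1)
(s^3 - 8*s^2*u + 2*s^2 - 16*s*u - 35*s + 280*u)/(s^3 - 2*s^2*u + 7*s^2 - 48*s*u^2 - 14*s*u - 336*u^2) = (s - 5)/(s + 6*u)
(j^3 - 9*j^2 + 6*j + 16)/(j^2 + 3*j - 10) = (j^2 - 7*j - 8)/(j + 5)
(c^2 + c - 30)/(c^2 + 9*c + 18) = (c - 5)/(c + 3)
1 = 1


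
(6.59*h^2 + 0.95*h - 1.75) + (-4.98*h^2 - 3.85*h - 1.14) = 1.61*h^2 - 2.9*h - 2.89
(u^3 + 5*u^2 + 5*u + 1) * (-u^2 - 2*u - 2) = -u^5 - 7*u^4 - 17*u^3 - 21*u^2 - 12*u - 2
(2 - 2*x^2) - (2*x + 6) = -2*x^2 - 2*x - 4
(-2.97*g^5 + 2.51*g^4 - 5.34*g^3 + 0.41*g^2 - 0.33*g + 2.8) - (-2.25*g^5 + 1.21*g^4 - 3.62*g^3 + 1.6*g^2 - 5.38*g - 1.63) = -0.72*g^5 + 1.3*g^4 - 1.72*g^3 - 1.19*g^2 + 5.05*g + 4.43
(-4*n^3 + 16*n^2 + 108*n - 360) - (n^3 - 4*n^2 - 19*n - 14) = -5*n^3 + 20*n^2 + 127*n - 346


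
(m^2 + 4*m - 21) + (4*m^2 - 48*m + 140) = 5*m^2 - 44*m + 119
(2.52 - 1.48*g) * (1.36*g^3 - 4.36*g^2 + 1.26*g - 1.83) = -2.0128*g^4 + 9.88*g^3 - 12.852*g^2 + 5.8836*g - 4.6116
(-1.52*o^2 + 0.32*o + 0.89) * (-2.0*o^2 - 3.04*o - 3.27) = 3.04*o^4 + 3.9808*o^3 + 2.2176*o^2 - 3.752*o - 2.9103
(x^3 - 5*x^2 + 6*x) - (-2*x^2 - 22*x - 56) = x^3 - 3*x^2 + 28*x + 56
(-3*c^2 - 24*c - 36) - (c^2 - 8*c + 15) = -4*c^2 - 16*c - 51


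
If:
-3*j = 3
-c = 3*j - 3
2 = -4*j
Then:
No Solution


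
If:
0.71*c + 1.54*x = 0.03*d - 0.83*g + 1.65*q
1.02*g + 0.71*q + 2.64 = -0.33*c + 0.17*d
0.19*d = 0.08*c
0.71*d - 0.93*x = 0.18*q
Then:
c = 4.06188747588895*x - 0.668649740290401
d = 1.71026841090061*x - 0.281536732753853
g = -2.12847608185862*x - 1.64583095026035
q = 1.57939206521908*x - 1.11050600141798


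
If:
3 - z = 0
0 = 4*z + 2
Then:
No Solution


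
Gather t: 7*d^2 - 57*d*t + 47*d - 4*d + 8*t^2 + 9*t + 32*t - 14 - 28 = 7*d^2 + 43*d + 8*t^2 + t*(41 - 57*d) - 42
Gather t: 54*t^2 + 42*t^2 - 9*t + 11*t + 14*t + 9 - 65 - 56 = 96*t^2 + 16*t - 112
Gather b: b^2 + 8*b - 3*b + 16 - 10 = b^2 + 5*b + 6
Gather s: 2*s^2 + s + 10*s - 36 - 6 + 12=2*s^2 + 11*s - 30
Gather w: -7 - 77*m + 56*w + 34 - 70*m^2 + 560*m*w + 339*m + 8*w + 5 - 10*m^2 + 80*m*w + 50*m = -80*m^2 + 312*m + w*(640*m + 64) + 32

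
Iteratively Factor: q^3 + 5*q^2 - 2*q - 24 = (q + 3)*(q^2 + 2*q - 8) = (q - 2)*(q + 3)*(q + 4)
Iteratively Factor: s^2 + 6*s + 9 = (s + 3)*(s + 3)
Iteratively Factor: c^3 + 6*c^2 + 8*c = (c + 4)*(c^2 + 2*c) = c*(c + 4)*(c + 2)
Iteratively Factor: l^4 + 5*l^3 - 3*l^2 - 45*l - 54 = (l + 2)*(l^3 + 3*l^2 - 9*l - 27) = (l + 2)*(l + 3)*(l^2 - 9) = (l - 3)*(l + 2)*(l + 3)*(l + 3)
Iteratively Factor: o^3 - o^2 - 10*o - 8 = (o - 4)*(o^2 + 3*o + 2) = (o - 4)*(o + 1)*(o + 2)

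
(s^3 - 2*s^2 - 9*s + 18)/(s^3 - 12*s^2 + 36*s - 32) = (s^2 - 9)/(s^2 - 10*s + 16)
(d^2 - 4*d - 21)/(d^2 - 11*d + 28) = (d + 3)/(d - 4)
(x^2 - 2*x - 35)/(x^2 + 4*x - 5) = (x - 7)/(x - 1)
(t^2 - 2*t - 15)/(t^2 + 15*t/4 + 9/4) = 4*(t - 5)/(4*t + 3)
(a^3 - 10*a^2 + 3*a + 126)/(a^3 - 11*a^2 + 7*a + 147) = (a - 6)/(a - 7)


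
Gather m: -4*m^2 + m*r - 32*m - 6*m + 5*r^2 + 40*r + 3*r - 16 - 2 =-4*m^2 + m*(r - 38) + 5*r^2 + 43*r - 18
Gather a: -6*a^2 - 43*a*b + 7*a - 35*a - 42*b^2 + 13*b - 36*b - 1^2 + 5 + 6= -6*a^2 + a*(-43*b - 28) - 42*b^2 - 23*b + 10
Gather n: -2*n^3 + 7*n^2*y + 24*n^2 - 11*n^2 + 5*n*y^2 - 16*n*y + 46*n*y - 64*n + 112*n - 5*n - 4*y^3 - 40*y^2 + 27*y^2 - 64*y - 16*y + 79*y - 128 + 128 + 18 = -2*n^3 + n^2*(7*y + 13) + n*(5*y^2 + 30*y + 43) - 4*y^3 - 13*y^2 - y + 18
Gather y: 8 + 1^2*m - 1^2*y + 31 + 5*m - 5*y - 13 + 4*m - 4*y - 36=10*m - 10*y - 10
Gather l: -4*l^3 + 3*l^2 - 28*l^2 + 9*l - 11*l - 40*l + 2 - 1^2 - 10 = -4*l^3 - 25*l^2 - 42*l - 9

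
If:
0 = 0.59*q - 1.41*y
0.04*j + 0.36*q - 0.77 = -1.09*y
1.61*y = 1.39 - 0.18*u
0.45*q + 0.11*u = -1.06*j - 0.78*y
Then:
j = -1.15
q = 1.00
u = 3.98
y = 0.42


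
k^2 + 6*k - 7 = (k - 1)*(k + 7)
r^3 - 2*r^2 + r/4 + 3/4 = (r - 3/2)*(r - 1)*(r + 1/2)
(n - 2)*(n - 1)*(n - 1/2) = n^3 - 7*n^2/2 + 7*n/2 - 1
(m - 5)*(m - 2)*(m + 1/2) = m^3 - 13*m^2/2 + 13*m/2 + 5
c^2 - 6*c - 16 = (c - 8)*(c + 2)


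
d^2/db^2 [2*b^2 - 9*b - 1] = 4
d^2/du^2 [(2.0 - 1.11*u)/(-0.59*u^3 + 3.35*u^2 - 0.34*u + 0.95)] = (2.318346*u^5 - 21.51789*u^4 + 87.716618*u^3 - 129.61134*u^2 - 14.25345*u + 12.98466)/(0.205379*u^9 - 3.498405*u^8 + 20.218887*u^7 - 42.61952*u^6 + 22.917612*u^5 - 34.289325*u^4 + 8.129029*u^3 - 9.399585*u^2 + 0.92055*u - 0.857375)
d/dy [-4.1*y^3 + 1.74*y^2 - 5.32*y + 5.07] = -12.3*y^2 + 3.48*y - 5.32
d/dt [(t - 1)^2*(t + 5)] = 3*(t - 1)*(t + 3)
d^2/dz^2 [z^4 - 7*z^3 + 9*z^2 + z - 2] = 12*z^2 - 42*z + 18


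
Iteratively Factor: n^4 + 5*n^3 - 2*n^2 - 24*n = (n + 3)*(n^3 + 2*n^2 - 8*n) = (n + 3)*(n + 4)*(n^2 - 2*n) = (n - 2)*(n + 3)*(n + 4)*(n)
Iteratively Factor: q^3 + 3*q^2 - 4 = (q - 1)*(q^2 + 4*q + 4) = (q - 1)*(q + 2)*(q + 2)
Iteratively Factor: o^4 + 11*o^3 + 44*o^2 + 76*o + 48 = (o + 3)*(o^3 + 8*o^2 + 20*o + 16) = (o + 3)*(o + 4)*(o^2 + 4*o + 4) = (o + 2)*(o + 3)*(o + 4)*(o + 2)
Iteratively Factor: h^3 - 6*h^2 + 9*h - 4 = (h - 1)*(h^2 - 5*h + 4) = (h - 1)^2*(h - 4)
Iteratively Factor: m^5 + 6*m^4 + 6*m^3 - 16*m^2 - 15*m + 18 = (m + 3)*(m^4 + 3*m^3 - 3*m^2 - 7*m + 6) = (m + 3)^2*(m^3 - 3*m + 2) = (m + 2)*(m + 3)^2*(m^2 - 2*m + 1) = (m - 1)*(m + 2)*(m + 3)^2*(m - 1)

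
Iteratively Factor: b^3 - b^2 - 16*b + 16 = (b + 4)*(b^2 - 5*b + 4) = (b - 4)*(b + 4)*(b - 1)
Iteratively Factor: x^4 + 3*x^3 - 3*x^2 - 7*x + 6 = (x - 1)*(x^3 + 4*x^2 + x - 6) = (x - 1)*(x + 2)*(x^2 + 2*x - 3) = (x - 1)^2*(x + 2)*(x + 3)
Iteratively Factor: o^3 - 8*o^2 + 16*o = (o - 4)*(o^2 - 4*o) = (o - 4)^2*(o)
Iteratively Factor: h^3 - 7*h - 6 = (h + 1)*(h^2 - h - 6) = (h + 1)*(h + 2)*(h - 3)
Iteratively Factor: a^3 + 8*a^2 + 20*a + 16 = (a + 2)*(a^2 + 6*a + 8) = (a + 2)^2*(a + 4)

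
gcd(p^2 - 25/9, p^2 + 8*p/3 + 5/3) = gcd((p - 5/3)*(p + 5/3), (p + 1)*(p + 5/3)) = p + 5/3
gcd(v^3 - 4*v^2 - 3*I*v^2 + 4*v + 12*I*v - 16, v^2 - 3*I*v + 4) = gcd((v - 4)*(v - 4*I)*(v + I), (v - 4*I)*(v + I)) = v^2 - 3*I*v + 4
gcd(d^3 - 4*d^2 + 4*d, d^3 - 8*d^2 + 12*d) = d^2 - 2*d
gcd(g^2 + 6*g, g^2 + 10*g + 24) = g + 6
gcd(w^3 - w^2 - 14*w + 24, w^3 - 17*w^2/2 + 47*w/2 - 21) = w^2 - 5*w + 6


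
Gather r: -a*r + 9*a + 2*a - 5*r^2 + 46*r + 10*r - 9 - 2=11*a - 5*r^2 + r*(56 - a) - 11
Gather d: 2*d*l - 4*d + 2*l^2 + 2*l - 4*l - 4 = d*(2*l - 4) + 2*l^2 - 2*l - 4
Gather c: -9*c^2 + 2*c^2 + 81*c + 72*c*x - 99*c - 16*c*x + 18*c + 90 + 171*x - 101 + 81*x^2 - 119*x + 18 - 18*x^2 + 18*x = -7*c^2 + 56*c*x + 63*x^2 + 70*x + 7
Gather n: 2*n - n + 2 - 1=n + 1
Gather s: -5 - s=-s - 5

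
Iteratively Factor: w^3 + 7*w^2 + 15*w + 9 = (w + 1)*(w^2 + 6*w + 9) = (w + 1)*(w + 3)*(w + 3)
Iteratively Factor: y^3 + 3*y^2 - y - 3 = (y + 3)*(y^2 - 1) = (y + 1)*(y + 3)*(y - 1)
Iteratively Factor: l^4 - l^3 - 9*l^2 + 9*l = (l)*(l^3 - l^2 - 9*l + 9) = l*(l - 3)*(l^2 + 2*l - 3) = l*(l - 3)*(l + 3)*(l - 1)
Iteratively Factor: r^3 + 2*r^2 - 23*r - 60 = (r + 4)*(r^2 - 2*r - 15) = (r - 5)*(r + 4)*(r + 3)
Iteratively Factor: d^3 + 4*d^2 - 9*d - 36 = (d + 3)*(d^2 + d - 12) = (d - 3)*(d + 3)*(d + 4)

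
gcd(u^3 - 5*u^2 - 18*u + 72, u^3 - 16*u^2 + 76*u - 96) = u - 6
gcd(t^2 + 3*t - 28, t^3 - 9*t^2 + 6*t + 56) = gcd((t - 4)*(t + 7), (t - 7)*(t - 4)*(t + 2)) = t - 4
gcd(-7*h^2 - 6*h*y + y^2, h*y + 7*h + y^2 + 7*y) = h + y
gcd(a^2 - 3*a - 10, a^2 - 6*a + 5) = a - 5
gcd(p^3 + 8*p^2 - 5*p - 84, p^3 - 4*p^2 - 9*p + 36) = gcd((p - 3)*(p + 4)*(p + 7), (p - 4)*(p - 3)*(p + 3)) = p - 3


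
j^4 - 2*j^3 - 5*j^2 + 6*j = j*(j - 3)*(j - 1)*(j + 2)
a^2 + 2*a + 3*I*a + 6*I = (a + 2)*(a + 3*I)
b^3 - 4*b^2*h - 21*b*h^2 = b*(b - 7*h)*(b + 3*h)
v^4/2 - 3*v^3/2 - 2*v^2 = v^2*(v/2 + 1/2)*(v - 4)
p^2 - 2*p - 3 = (p - 3)*(p + 1)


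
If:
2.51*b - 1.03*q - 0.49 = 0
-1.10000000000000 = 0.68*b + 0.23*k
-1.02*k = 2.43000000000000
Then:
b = -0.81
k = -2.38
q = -2.45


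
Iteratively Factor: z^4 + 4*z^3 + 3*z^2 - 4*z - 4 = (z + 2)*(z^3 + 2*z^2 - z - 2) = (z + 1)*(z + 2)*(z^2 + z - 2) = (z + 1)*(z + 2)^2*(z - 1)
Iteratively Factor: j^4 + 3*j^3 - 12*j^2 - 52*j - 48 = (j + 2)*(j^3 + j^2 - 14*j - 24) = (j + 2)*(j + 3)*(j^2 - 2*j - 8) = (j - 4)*(j + 2)*(j + 3)*(j + 2)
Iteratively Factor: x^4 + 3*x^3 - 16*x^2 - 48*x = (x + 4)*(x^3 - x^2 - 12*x) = (x + 3)*(x + 4)*(x^2 - 4*x) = (x - 4)*(x + 3)*(x + 4)*(x)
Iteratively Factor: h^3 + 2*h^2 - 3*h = (h - 1)*(h^2 + 3*h) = h*(h - 1)*(h + 3)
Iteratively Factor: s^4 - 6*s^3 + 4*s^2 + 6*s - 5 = (s - 1)*(s^3 - 5*s^2 - s + 5) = (s - 5)*(s - 1)*(s^2 - 1) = (s - 5)*(s - 1)*(s + 1)*(s - 1)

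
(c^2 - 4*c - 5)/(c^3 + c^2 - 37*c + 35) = (c + 1)/(c^2 + 6*c - 7)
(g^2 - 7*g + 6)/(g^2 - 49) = (g^2 - 7*g + 6)/(g^2 - 49)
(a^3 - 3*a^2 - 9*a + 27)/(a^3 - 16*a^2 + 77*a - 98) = (a^3 - 3*a^2 - 9*a + 27)/(a^3 - 16*a^2 + 77*a - 98)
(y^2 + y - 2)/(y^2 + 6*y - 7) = (y + 2)/(y + 7)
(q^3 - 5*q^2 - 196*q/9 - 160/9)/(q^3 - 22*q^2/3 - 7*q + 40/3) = (q + 4/3)/(q - 1)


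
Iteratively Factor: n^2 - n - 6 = (n + 2)*(n - 3)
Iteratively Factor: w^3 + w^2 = (w + 1)*(w^2) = w*(w + 1)*(w)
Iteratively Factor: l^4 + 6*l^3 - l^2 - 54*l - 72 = (l + 3)*(l^3 + 3*l^2 - 10*l - 24) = (l + 2)*(l + 3)*(l^2 + l - 12) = (l - 3)*(l + 2)*(l + 3)*(l + 4)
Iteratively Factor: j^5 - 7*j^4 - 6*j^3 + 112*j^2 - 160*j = (j - 2)*(j^4 - 5*j^3 - 16*j^2 + 80*j) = j*(j - 2)*(j^3 - 5*j^2 - 16*j + 80) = j*(j - 5)*(j - 2)*(j^2 - 16) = j*(j - 5)*(j - 2)*(j + 4)*(j - 4)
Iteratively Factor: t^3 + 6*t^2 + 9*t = (t + 3)*(t^2 + 3*t) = (t + 3)^2*(t)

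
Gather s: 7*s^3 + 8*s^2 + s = 7*s^3 + 8*s^2 + s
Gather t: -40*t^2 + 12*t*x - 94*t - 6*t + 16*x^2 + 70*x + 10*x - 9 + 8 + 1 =-40*t^2 + t*(12*x - 100) + 16*x^2 + 80*x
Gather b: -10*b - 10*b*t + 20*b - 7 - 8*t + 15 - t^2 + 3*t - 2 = b*(10 - 10*t) - t^2 - 5*t + 6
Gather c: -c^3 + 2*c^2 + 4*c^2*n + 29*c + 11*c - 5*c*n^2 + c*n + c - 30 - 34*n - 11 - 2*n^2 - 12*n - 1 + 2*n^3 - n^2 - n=-c^3 + c^2*(4*n + 2) + c*(-5*n^2 + n + 41) + 2*n^3 - 3*n^2 - 47*n - 42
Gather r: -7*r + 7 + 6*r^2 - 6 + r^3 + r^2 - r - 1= r^3 + 7*r^2 - 8*r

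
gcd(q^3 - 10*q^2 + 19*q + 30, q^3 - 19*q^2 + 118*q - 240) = q^2 - 11*q + 30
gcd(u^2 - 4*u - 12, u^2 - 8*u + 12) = u - 6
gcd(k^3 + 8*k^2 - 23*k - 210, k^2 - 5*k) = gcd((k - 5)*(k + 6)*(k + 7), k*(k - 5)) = k - 5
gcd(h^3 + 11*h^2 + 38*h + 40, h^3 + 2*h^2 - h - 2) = h + 2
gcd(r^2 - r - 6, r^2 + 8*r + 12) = r + 2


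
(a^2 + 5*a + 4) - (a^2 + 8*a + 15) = -3*a - 11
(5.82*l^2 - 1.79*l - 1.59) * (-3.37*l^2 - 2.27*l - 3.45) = -19.6134*l^4 - 7.1791*l^3 - 10.6574*l^2 + 9.7848*l + 5.4855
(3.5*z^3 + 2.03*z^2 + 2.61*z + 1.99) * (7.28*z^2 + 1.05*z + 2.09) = 25.48*z^5 + 18.4534*z^4 + 28.4473*z^3 + 21.4704*z^2 + 7.5444*z + 4.1591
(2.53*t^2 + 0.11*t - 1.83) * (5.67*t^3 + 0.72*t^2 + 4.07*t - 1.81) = 14.3451*t^5 + 2.4453*t^4 + 0.000199999999999367*t^3 - 5.4492*t^2 - 7.6472*t + 3.3123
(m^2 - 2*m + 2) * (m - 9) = m^3 - 11*m^2 + 20*m - 18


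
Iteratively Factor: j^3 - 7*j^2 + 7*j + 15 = (j - 5)*(j^2 - 2*j - 3) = (j - 5)*(j - 3)*(j + 1)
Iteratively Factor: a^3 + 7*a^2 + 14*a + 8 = (a + 1)*(a^2 + 6*a + 8) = (a + 1)*(a + 2)*(a + 4)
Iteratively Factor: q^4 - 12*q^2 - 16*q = (q + 2)*(q^3 - 2*q^2 - 8*q) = (q - 4)*(q + 2)*(q^2 + 2*q) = q*(q - 4)*(q + 2)*(q + 2)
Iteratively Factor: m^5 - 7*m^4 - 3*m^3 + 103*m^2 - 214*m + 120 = (m - 2)*(m^4 - 5*m^3 - 13*m^2 + 77*m - 60) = (m - 3)*(m - 2)*(m^3 - 2*m^2 - 19*m + 20) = (m - 3)*(m - 2)*(m - 1)*(m^2 - m - 20) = (m - 5)*(m - 3)*(m - 2)*(m - 1)*(m + 4)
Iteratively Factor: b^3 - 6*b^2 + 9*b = (b)*(b^2 - 6*b + 9) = b*(b - 3)*(b - 3)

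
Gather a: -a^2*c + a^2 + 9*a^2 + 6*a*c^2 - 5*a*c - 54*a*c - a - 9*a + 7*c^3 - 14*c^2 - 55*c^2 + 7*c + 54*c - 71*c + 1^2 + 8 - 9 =a^2*(10 - c) + a*(6*c^2 - 59*c - 10) + 7*c^3 - 69*c^2 - 10*c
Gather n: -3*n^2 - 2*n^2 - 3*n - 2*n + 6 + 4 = -5*n^2 - 5*n + 10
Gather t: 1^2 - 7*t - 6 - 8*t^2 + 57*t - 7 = -8*t^2 + 50*t - 12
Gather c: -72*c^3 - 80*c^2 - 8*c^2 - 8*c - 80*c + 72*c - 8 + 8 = -72*c^3 - 88*c^2 - 16*c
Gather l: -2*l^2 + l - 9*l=-2*l^2 - 8*l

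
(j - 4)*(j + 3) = j^2 - j - 12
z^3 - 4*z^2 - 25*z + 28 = (z - 7)*(z - 1)*(z + 4)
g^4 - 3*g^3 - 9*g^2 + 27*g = g*(g - 3)^2*(g + 3)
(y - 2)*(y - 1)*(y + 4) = y^3 + y^2 - 10*y + 8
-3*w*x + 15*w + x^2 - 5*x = (-3*w + x)*(x - 5)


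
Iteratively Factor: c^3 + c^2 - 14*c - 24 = (c - 4)*(c^2 + 5*c + 6) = (c - 4)*(c + 2)*(c + 3)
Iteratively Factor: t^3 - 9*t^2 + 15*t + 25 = (t - 5)*(t^2 - 4*t - 5) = (t - 5)^2*(t + 1)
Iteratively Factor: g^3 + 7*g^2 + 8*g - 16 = (g - 1)*(g^2 + 8*g + 16) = (g - 1)*(g + 4)*(g + 4)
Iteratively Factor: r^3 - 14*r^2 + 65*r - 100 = (r - 4)*(r^2 - 10*r + 25) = (r - 5)*(r - 4)*(r - 5)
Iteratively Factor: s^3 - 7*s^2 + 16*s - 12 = (s - 2)*(s^2 - 5*s + 6) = (s - 3)*(s - 2)*(s - 2)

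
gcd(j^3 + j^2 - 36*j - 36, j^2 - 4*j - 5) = j + 1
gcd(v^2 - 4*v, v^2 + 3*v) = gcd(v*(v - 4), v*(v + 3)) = v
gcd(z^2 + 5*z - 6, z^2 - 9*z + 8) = z - 1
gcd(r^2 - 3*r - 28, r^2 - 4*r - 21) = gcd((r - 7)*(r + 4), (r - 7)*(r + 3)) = r - 7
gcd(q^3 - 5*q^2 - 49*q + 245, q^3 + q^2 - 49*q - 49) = q^2 - 49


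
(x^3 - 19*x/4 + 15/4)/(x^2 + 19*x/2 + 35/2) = (2*x^2 - 5*x + 3)/(2*(x + 7))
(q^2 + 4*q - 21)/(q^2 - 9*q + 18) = (q + 7)/(q - 6)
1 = 1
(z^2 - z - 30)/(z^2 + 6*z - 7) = (z^2 - z - 30)/(z^2 + 6*z - 7)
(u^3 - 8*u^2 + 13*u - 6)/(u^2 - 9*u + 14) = (u^3 - 8*u^2 + 13*u - 6)/(u^2 - 9*u + 14)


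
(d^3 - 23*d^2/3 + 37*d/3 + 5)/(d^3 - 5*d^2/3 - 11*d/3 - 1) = (d - 5)/(d + 1)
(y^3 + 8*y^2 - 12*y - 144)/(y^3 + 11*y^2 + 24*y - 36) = (y - 4)/(y - 1)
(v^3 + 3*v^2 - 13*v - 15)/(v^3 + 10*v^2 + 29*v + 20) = (v - 3)/(v + 4)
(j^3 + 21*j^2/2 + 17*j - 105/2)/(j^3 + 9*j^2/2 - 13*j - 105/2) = (2*j^2 + 11*j - 21)/(2*j^2 - j - 21)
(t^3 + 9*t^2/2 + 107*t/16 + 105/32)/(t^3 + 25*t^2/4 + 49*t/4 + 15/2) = (8*t^2 + 26*t + 21)/(8*(t^2 + 5*t + 6))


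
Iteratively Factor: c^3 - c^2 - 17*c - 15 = (c - 5)*(c^2 + 4*c + 3) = (c - 5)*(c + 1)*(c + 3)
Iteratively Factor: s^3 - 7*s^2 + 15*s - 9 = (s - 3)*(s^2 - 4*s + 3) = (s - 3)^2*(s - 1)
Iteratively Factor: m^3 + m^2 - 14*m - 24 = (m - 4)*(m^2 + 5*m + 6) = (m - 4)*(m + 2)*(m + 3)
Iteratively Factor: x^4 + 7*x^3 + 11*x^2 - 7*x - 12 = (x - 1)*(x^3 + 8*x^2 + 19*x + 12) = (x - 1)*(x + 3)*(x^2 + 5*x + 4) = (x - 1)*(x + 1)*(x + 3)*(x + 4)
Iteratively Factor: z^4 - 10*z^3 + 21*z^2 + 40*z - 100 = (z - 5)*(z^3 - 5*z^2 - 4*z + 20) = (z - 5)*(z - 2)*(z^2 - 3*z - 10) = (z - 5)*(z - 2)*(z + 2)*(z - 5)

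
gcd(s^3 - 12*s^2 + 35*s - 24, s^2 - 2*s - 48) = s - 8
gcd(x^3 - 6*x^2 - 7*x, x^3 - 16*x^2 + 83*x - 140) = x - 7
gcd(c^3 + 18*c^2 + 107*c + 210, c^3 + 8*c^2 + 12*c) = c + 6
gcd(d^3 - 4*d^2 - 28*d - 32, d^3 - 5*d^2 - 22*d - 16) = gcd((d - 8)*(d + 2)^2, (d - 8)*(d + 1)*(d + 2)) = d^2 - 6*d - 16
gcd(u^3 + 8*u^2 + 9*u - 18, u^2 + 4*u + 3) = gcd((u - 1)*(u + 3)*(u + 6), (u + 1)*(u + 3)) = u + 3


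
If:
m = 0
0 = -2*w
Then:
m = 0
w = 0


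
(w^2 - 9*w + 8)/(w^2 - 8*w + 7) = (w - 8)/(w - 7)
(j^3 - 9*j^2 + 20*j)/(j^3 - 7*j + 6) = j*(j^2 - 9*j + 20)/(j^3 - 7*j + 6)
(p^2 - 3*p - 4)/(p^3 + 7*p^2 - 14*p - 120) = (p + 1)/(p^2 + 11*p + 30)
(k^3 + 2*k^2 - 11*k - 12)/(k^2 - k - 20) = (k^2 - 2*k - 3)/(k - 5)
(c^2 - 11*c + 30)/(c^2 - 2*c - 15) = (c - 6)/(c + 3)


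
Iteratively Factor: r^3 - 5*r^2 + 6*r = (r)*(r^2 - 5*r + 6) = r*(r - 3)*(r - 2)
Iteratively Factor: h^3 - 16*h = (h + 4)*(h^2 - 4*h) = (h - 4)*(h + 4)*(h)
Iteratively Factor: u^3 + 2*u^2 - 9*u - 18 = (u + 2)*(u^2 - 9) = (u + 2)*(u + 3)*(u - 3)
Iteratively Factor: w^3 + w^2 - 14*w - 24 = (w + 2)*(w^2 - w - 12) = (w - 4)*(w + 2)*(w + 3)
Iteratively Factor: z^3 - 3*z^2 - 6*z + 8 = (z + 2)*(z^2 - 5*z + 4) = (z - 1)*(z + 2)*(z - 4)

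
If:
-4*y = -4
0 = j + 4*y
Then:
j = -4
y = 1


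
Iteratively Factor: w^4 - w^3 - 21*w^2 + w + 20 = (w - 5)*(w^3 + 4*w^2 - w - 4) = (w - 5)*(w - 1)*(w^2 + 5*w + 4) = (w - 5)*(w - 1)*(w + 4)*(w + 1)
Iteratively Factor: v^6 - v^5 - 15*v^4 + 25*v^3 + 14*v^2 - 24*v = (v - 1)*(v^5 - 15*v^3 + 10*v^2 + 24*v) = (v - 3)*(v - 1)*(v^4 + 3*v^3 - 6*v^2 - 8*v) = (v - 3)*(v - 2)*(v - 1)*(v^3 + 5*v^2 + 4*v) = (v - 3)*(v - 2)*(v - 1)*(v + 1)*(v^2 + 4*v) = v*(v - 3)*(v - 2)*(v - 1)*(v + 1)*(v + 4)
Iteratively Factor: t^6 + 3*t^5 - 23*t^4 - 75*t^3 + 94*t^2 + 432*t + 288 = (t + 3)*(t^5 - 23*t^3 - 6*t^2 + 112*t + 96) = (t - 4)*(t + 3)*(t^4 + 4*t^3 - 7*t^2 - 34*t - 24) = (t - 4)*(t + 1)*(t + 3)*(t^3 + 3*t^2 - 10*t - 24) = (t - 4)*(t - 3)*(t + 1)*(t + 3)*(t^2 + 6*t + 8) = (t - 4)*(t - 3)*(t + 1)*(t + 2)*(t + 3)*(t + 4)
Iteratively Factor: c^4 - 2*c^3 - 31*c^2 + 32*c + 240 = (c + 3)*(c^3 - 5*c^2 - 16*c + 80) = (c - 5)*(c + 3)*(c^2 - 16) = (c - 5)*(c - 4)*(c + 3)*(c + 4)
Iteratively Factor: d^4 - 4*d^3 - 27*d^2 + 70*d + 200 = (d - 5)*(d^3 + d^2 - 22*d - 40) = (d - 5)^2*(d^2 + 6*d + 8) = (d - 5)^2*(d + 4)*(d + 2)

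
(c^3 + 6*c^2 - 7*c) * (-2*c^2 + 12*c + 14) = -2*c^5 + 100*c^3 - 98*c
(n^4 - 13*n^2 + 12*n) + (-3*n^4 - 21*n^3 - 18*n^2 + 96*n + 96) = -2*n^4 - 21*n^3 - 31*n^2 + 108*n + 96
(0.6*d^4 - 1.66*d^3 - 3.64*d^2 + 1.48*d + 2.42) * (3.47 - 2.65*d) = -1.59*d^5 + 6.481*d^4 + 3.8858*d^3 - 16.5528*d^2 - 1.2774*d + 8.3974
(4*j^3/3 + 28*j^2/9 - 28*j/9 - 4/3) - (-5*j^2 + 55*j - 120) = 4*j^3/3 + 73*j^2/9 - 523*j/9 + 356/3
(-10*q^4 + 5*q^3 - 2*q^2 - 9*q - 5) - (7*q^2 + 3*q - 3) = -10*q^4 + 5*q^3 - 9*q^2 - 12*q - 2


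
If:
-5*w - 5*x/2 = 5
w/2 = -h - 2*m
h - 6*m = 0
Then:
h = 3*x/16 + 3/8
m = x/32 + 1/16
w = -x/2 - 1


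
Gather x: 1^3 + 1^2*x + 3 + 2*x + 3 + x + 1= 4*x + 8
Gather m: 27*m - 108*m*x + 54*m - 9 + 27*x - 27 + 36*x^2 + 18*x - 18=m*(81 - 108*x) + 36*x^2 + 45*x - 54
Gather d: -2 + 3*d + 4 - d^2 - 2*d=-d^2 + d + 2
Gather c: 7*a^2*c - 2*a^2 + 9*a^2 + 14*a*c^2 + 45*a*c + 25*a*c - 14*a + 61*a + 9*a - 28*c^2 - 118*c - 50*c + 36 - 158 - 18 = 7*a^2 + 56*a + c^2*(14*a - 28) + c*(7*a^2 + 70*a - 168) - 140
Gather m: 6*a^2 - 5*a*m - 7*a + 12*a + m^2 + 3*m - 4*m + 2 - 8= 6*a^2 + 5*a + m^2 + m*(-5*a - 1) - 6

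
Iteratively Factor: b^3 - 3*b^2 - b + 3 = (b - 1)*(b^2 - 2*b - 3) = (b - 1)*(b + 1)*(b - 3)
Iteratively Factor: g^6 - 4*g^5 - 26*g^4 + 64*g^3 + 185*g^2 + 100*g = (g - 5)*(g^5 + g^4 - 21*g^3 - 41*g^2 - 20*g) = g*(g - 5)*(g^4 + g^3 - 21*g^2 - 41*g - 20) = g*(g - 5)*(g + 4)*(g^3 - 3*g^2 - 9*g - 5) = g*(g - 5)*(g + 1)*(g + 4)*(g^2 - 4*g - 5) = g*(g - 5)^2*(g + 1)*(g + 4)*(g + 1)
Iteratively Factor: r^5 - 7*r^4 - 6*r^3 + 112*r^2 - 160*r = (r - 4)*(r^4 - 3*r^3 - 18*r^2 + 40*r) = (r - 4)*(r + 4)*(r^3 - 7*r^2 + 10*r) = (r - 4)*(r - 2)*(r + 4)*(r^2 - 5*r) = r*(r - 4)*(r - 2)*(r + 4)*(r - 5)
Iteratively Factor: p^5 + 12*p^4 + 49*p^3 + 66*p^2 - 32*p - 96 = (p + 2)*(p^4 + 10*p^3 + 29*p^2 + 8*p - 48) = (p + 2)*(p + 3)*(p^3 + 7*p^2 + 8*p - 16) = (p + 2)*(p + 3)*(p + 4)*(p^2 + 3*p - 4) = (p + 2)*(p + 3)*(p + 4)^2*(p - 1)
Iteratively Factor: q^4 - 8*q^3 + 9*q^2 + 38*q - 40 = (q - 1)*(q^3 - 7*q^2 + 2*q + 40) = (q - 1)*(q + 2)*(q^2 - 9*q + 20) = (q - 4)*(q - 1)*(q + 2)*(q - 5)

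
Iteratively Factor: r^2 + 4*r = (r)*(r + 4)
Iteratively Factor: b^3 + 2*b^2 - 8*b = (b + 4)*(b^2 - 2*b) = (b - 2)*(b + 4)*(b)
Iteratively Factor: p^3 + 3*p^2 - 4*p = (p - 1)*(p^2 + 4*p) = p*(p - 1)*(p + 4)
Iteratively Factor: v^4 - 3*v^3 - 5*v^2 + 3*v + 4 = (v + 1)*(v^3 - 4*v^2 - v + 4) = (v + 1)^2*(v^2 - 5*v + 4) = (v - 4)*(v + 1)^2*(v - 1)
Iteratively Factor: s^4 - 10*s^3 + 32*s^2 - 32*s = (s - 4)*(s^3 - 6*s^2 + 8*s) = (s - 4)*(s - 2)*(s^2 - 4*s) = s*(s - 4)*(s - 2)*(s - 4)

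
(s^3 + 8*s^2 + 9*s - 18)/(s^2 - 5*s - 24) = (s^2 + 5*s - 6)/(s - 8)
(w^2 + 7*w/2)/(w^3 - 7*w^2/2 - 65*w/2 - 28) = w/(w^2 - 7*w - 8)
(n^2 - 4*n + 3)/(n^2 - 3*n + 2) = (n - 3)/(n - 2)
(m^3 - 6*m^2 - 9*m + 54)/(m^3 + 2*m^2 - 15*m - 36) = (m^2 - 9*m + 18)/(m^2 - m - 12)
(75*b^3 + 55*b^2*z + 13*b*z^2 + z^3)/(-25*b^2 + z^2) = (15*b^2 + 8*b*z + z^2)/(-5*b + z)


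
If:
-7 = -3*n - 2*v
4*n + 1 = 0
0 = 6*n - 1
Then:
No Solution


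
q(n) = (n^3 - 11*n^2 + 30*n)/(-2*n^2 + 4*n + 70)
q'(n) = (4*n - 4)*(n^3 - 11*n^2 + 30*n)/(-2*n^2 + 4*n + 70)^2 + (3*n^2 - 22*n + 30)/(-2*n^2 + 4*n + 70)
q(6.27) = 0.13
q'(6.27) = 0.78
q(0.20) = 0.08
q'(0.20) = 0.36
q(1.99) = 0.34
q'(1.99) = -0.01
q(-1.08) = -0.73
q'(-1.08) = 1.00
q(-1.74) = -1.59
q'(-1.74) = 1.66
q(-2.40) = -3.05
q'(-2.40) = 2.90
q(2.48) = 0.33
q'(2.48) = -0.06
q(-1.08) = -0.73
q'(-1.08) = 1.00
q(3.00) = 0.28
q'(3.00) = -0.11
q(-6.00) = 30.46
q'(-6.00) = 22.42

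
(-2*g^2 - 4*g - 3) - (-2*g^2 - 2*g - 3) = -2*g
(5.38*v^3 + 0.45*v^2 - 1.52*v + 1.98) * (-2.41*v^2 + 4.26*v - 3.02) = -12.9658*v^5 + 21.8343*v^4 - 10.6674*v^3 - 12.606*v^2 + 13.0252*v - 5.9796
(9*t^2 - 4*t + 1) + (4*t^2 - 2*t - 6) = 13*t^2 - 6*t - 5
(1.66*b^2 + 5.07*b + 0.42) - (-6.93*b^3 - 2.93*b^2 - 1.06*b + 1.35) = 6.93*b^3 + 4.59*b^2 + 6.13*b - 0.93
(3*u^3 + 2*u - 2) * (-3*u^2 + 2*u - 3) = -9*u^5 + 6*u^4 - 15*u^3 + 10*u^2 - 10*u + 6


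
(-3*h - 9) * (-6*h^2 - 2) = 18*h^3 + 54*h^2 + 6*h + 18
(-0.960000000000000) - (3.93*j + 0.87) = -3.93*j - 1.83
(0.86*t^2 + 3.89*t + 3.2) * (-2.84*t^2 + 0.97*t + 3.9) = -2.4424*t^4 - 10.2134*t^3 - 1.9607*t^2 + 18.275*t + 12.48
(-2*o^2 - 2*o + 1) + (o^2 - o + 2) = -o^2 - 3*o + 3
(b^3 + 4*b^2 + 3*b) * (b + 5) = b^4 + 9*b^3 + 23*b^2 + 15*b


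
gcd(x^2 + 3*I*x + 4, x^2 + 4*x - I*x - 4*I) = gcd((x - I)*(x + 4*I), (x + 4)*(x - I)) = x - I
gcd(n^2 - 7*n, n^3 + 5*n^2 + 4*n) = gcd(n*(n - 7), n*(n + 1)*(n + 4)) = n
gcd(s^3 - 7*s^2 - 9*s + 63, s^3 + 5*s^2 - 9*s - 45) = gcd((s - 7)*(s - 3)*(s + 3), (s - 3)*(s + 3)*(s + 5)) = s^2 - 9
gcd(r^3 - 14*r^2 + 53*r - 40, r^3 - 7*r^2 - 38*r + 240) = r^2 - 13*r + 40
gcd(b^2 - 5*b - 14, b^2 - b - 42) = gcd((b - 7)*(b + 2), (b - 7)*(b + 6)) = b - 7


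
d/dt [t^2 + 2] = 2*t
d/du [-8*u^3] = -24*u^2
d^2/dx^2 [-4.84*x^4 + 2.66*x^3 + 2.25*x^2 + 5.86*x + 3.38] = -58.08*x^2 + 15.96*x + 4.5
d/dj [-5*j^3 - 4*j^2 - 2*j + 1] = -15*j^2 - 8*j - 2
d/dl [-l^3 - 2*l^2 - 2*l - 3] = -3*l^2 - 4*l - 2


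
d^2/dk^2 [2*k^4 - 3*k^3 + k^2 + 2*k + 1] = 24*k^2 - 18*k + 2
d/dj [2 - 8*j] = -8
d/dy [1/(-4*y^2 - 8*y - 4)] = (y + 1)/(2*(y^2 + 2*y + 1)^2)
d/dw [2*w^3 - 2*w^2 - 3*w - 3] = 6*w^2 - 4*w - 3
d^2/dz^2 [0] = 0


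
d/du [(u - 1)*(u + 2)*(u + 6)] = 3*u^2 + 14*u + 4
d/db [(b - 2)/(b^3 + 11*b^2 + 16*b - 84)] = (-2*b - 13)/(b^4 + 26*b^3 + 253*b^2 + 1092*b + 1764)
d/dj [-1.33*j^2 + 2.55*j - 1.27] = 2.55 - 2.66*j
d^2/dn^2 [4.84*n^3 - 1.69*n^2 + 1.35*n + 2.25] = 29.04*n - 3.38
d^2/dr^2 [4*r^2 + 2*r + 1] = 8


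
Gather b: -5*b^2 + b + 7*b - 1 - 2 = -5*b^2 + 8*b - 3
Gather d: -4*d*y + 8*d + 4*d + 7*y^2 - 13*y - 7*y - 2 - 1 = d*(12 - 4*y) + 7*y^2 - 20*y - 3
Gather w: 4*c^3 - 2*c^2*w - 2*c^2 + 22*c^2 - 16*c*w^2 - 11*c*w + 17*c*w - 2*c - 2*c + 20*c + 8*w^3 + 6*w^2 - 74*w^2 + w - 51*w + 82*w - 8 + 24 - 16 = 4*c^3 + 20*c^2 + 16*c + 8*w^3 + w^2*(-16*c - 68) + w*(-2*c^2 + 6*c + 32)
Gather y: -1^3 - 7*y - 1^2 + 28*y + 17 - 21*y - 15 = 0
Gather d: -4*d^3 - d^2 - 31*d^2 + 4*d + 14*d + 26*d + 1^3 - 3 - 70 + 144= -4*d^3 - 32*d^2 + 44*d + 72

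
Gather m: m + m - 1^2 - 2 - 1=2*m - 4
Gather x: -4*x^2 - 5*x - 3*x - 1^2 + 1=-4*x^2 - 8*x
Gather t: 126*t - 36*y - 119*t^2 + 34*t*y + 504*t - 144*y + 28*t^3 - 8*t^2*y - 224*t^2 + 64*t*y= 28*t^3 + t^2*(-8*y - 343) + t*(98*y + 630) - 180*y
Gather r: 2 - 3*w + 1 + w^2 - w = w^2 - 4*w + 3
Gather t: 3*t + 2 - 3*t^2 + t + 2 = -3*t^2 + 4*t + 4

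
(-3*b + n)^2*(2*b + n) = 18*b^3 - 3*b^2*n - 4*b*n^2 + n^3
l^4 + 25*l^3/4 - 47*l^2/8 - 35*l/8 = l*(l - 5/4)*(l + 1/2)*(l + 7)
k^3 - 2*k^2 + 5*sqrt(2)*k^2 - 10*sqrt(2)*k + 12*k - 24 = (k - 2)*(k + 2*sqrt(2))*(k + 3*sqrt(2))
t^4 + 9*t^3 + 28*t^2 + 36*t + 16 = (t + 1)*(t + 2)^2*(t + 4)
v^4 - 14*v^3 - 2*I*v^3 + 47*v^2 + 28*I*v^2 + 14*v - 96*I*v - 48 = (v - 8)*(v - 6)*(v - I)^2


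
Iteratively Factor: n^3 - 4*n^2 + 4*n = (n)*(n^2 - 4*n + 4) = n*(n - 2)*(n - 2)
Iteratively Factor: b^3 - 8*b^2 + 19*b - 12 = (b - 1)*(b^2 - 7*b + 12) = (b - 4)*(b - 1)*(b - 3)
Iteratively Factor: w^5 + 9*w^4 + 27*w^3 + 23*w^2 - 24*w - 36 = (w + 3)*(w^4 + 6*w^3 + 9*w^2 - 4*w - 12) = (w + 3)^2*(w^3 + 3*w^2 - 4) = (w - 1)*(w + 3)^2*(w^2 + 4*w + 4) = (w - 1)*(w + 2)*(w + 3)^2*(w + 2)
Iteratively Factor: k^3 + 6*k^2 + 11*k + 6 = (k + 3)*(k^2 + 3*k + 2) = (k + 1)*(k + 3)*(k + 2)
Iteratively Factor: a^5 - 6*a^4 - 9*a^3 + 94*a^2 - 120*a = (a - 5)*(a^4 - a^3 - 14*a^2 + 24*a) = (a - 5)*(a + 4)*(a^3 - 5*a^2 + 6*a) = (a - 5)*(a - 3)*(a + 4)*(a^2 - 2*a) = (a - 5)*(a - 3)*(a - 2)*(a + 4)*(a)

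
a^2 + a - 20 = (a - 4)*(a + 5)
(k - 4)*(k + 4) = k^2 - 16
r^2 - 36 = (r - 6)*(r + 6)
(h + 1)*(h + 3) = h^2 + 4*h + 3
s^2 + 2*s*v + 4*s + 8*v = (s + 4)*(s + 2*v)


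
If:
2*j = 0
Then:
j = 0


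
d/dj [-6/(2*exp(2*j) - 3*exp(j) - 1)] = (24*exp(j) - 18)*exp(j)/(-2*exp(2*j) + 3*exp(j) + 1)^2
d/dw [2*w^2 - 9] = 4*w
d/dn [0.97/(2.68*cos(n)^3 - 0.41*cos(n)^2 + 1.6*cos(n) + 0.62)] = (7.7988*cos(n)^2 - 0.7954*cos(n) + 1.552)*sin(n)/(2.68*cos(n)^3 - 0.41*cos(n)^2 + 1.6*cos(n) + 0.62)^2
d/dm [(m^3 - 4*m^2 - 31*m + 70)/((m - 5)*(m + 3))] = (m^4 - 4*m^3 - 6*m^2 - 20*m + 605)/(m^4 - 4*m^3 - 26*m^2 + 60*m + 225)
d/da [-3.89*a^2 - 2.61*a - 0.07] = -7.78*a - 2.61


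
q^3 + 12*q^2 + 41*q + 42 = (q + 2)*(q + 3)*(q + 7)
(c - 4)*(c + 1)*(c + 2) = c^3 - c^2 - 10*c - 8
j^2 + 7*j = j*(j + 7)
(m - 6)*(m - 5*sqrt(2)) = m^2 - 5*sqrt(2)*m - 6*m + 30*sqrt(2)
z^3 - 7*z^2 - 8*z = z*(z - 8)*(z + 1)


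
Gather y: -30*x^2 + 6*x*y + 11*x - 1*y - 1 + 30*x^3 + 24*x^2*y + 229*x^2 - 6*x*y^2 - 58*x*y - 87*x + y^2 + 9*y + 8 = 30*x^3 + 199*x^2 - 76*x + y^2*(1 - 6*x) + y*(24*x^2 - 52*x + 8) + 7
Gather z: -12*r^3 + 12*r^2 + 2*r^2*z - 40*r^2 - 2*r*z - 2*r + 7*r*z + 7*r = -12*r^3 - 28*r^2 + 5*r + z*(2*r^2 + 5*r)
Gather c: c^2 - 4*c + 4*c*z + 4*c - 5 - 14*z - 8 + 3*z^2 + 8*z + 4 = c^2 + 4*c*z + 3*z^2 - 6*z - 9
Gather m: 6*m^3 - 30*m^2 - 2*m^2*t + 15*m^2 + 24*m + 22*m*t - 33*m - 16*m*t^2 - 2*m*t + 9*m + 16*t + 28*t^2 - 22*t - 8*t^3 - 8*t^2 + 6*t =6*m^3 + m^2*(-2*t - 15) + m*(-16*t^2 + 20*t) - 8*t^3 + 20*t^2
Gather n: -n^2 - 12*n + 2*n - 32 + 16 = -n^2 - 10*n - 16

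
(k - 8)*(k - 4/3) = k^2 - 28*k/3 + 32/3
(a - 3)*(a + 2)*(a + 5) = a^3 + 4*a^2 - 11*a - 30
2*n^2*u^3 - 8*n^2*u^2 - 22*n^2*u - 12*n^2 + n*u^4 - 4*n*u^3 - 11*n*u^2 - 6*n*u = (2*n + u)*(u - 6)*(u + 1)*(n*u + n)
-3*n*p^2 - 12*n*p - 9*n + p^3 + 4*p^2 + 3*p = (-3*n + p)*(p + 1)*(p + 3)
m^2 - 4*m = m*(m - 4)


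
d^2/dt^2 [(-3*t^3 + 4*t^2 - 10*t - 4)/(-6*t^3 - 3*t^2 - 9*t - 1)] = 2*(-198*t^6 + 594*t^5 + 1944*t^4 + 636*t^3 + 513*t^2 + 171*t + 218)/(216*t^9 + 324*t^8 + 1134*t^7 + 1107*t^6 + 1809*t^5 + 1080*t^4 + 909*t^3 + 252*t^2 + 27*t + 1)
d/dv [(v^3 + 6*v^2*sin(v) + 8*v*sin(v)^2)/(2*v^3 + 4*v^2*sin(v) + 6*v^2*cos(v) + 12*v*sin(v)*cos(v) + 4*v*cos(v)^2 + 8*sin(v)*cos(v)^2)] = (3*v^3*sin(v)/2 + 2*v^3*cos(v) - 2*v^2*sin(v) + v^2*sin(2*v) + 3*v^2*cos(v)/2 + 6*v^2 + 5*v*cos(v) + v*cos(2*v) - v*cos(3*v) + v + sin(v) + sin(3*v))/((v + cos(v))^2*(v + 2*cos(v))^2)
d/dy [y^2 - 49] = 2*y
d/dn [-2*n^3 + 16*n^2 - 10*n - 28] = -6*n^2 + 32*n - 10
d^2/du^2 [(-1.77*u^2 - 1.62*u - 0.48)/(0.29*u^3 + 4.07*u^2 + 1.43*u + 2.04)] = (-0.297714*u^6 - 0.817451999999996*u^5 - 7.55281800000006*u^4 - 26.12835*u^3 + 50.775192*u^2 + 65.645136*u + 0.727248000000003)/(0.024389*u^9 + 1.026861*u^8 + 14.772252*u^7 + 78.060809*u^6 + 87.289356*u^5 + 131.421345*u^4 + 77.782823*u^3 + 63.327924*u^2 + 17.853264*u + 8.489664)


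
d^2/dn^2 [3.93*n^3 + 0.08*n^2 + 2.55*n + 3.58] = 23.58*n + 0.16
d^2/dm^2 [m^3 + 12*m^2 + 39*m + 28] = 6*m + 24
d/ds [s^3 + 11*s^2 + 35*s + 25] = 3*s^2 + 22*s + 35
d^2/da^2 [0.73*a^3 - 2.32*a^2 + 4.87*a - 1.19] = 4.38*a - 4.64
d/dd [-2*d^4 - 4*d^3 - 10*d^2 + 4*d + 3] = -8*d^3 - 12*d^2 - 20*d + 4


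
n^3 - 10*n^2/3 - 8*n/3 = n*(n - 4)*(n + 2/3)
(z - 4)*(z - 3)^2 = z^3 - 10*z^2 + 33*z - 36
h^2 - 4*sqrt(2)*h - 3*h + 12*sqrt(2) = (h - 3)*(h - 4*sqrt(2))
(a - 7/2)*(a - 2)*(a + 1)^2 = a^4 - 7*a^3/2 - 3*a^2 + 17*a/2 + 7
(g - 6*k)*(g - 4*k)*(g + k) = g^3 - 9*g^2*k + 14*g*k^2 + 24*k^3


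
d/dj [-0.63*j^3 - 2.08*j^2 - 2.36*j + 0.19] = -1.89*j^2 - 4.16*j - 2.36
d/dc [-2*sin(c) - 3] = -2*cos(c)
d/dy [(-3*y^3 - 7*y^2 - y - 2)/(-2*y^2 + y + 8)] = 3*(2*y^4 - 2*y^3 - 27*y^2 - 40*y - 2)/(4*y^4 - 4*y^3 - 31*y^2 + 16*y + 64)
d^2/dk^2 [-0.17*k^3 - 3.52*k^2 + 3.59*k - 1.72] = -1.02*k - 7.04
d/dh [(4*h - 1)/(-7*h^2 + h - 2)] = (-28*h^2 + 4*h + (4*h - 1)*(14*h - 1) - 8)/(7*h^2 - h + 2)^2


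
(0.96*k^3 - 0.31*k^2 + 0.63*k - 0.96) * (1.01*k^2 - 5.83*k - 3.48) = 0.9696*k^5 - 5.9099*k^4 - 0.8972*k^3 - 3.5637*k^2 + 3.4044*k + 3.3408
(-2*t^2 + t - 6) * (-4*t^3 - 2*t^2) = 8*t^5 + 22*t^3 + 12*t^2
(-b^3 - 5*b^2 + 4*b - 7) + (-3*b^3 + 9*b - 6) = -4*b^3 - 5*b^2 + 13*b - 13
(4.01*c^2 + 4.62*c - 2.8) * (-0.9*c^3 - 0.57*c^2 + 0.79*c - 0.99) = -3.609*c^5 - 6.4437*c^4 + 3.0545*c^3 + 1.2759*c^2 - 6.7858*c + 2.772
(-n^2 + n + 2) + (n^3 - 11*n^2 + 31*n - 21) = n^3 - 12*n^2 + 32*n - 19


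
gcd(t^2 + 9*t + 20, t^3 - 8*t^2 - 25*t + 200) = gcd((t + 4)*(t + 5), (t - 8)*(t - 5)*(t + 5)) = t + 5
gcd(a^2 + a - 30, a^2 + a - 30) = a^2 + a - 30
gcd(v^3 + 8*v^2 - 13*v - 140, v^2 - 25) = v + 5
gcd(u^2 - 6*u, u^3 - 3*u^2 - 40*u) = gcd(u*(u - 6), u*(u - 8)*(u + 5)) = u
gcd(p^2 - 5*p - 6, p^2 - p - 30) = p - 6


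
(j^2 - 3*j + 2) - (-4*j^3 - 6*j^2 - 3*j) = 4*j^3 + 7*j^2 + 2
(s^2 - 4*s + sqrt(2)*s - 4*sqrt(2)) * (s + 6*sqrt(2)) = s^3 - 4*s^2 + 7*sqrt(2)*s^2 - 28*sqrt(2)*s + 12*s - 48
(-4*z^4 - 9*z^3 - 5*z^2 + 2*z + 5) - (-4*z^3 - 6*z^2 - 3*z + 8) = -4*z^4 - 5*z^3 + z^2 + 5*z - 3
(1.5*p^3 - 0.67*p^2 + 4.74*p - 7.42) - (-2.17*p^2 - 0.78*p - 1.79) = 1.5*p^3 + 1.5*p^2 + 5.52*p - 5.63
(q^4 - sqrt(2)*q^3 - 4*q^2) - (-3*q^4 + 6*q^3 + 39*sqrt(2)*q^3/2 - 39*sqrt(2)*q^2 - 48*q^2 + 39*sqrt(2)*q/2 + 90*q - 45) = 4*q^4 - 41*sqrt(2)*q^3/2 - 6*q^3 + 44*q^2 + 39*sqrt(2)*q^2 - 90*q - 39*sqrt(2)*q/2 + 45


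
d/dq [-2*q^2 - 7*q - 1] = -4*q - 7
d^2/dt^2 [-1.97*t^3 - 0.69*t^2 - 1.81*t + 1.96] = -11.82*t - 1.38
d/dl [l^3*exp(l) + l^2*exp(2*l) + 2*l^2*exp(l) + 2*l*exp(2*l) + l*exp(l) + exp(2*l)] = (l^3 + 2*l^2*exp(l) + 5*l^2 + 6*l*exp(l) + 5*l + 4*exp(l) + 1)*exp(l)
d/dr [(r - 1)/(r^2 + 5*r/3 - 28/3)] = 3*(-3*r^2 + 6*r - 23)/(9*r^4 + 30*r^3 - 143*r^2 - 280*r + 784)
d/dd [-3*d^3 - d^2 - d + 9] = -9*d^2 - 2*d - 1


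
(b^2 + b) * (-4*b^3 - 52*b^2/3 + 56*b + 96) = -4*b^5 - 64*b^4/3 + 116*b^3/3 + 152*b^2 + 96*b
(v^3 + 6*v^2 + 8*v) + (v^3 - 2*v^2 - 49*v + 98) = 2*v^3 + 4*v^2 - 41*v + 98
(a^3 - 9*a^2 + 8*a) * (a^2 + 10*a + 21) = a^5 + a^4 - 61*a^3 - 109*a^2 + 168*a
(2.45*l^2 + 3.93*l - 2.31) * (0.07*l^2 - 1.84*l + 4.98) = 0.1715*l^4 - 4.2329*l^3 + 4.8081*l^2 + 23.8218*l - 11.5038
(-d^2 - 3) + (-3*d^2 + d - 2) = -4*d^2 + d - 5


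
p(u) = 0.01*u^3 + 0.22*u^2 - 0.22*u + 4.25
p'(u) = 0.03*u^2 + 0.44*u - 0.22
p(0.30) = 4.20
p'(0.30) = -0.09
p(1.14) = 4.30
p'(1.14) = 0.32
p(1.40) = 4.40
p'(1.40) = 0.45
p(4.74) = 9.22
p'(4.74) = 2.54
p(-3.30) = 7.01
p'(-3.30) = -1.35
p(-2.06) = 5.55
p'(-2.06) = -1.00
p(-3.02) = 6.65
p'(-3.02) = -1.28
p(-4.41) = 8.64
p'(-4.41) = -1.58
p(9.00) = 27.38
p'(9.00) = 6.17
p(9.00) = 27.38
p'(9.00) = 6.17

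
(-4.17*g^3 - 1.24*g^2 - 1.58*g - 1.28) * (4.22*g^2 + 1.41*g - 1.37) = -17.5974*g^5 - 11.1125*g^4 - 2.7031*g^3 - 5.9306*g^2 + 0.3598*g + 1.7536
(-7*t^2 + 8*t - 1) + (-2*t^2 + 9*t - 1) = -9*t^2 + 17*t - 2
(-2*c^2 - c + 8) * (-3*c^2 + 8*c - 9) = 6*c^4 - 13*c^3 - 14*c^2 + 73*c - 72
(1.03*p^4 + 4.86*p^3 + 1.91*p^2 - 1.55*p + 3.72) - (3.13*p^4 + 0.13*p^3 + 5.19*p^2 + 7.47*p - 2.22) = -2.1*p^4 + 4.73*p^3 - 3.28*p^2 - 9.02*p + 5.94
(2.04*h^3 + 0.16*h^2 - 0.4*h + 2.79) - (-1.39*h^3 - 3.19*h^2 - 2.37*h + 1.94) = 3.43*h^3 + 3.35*h^2 + 1.97*h + 0.85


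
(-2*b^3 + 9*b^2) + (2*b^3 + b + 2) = 9*b^2 + b + 2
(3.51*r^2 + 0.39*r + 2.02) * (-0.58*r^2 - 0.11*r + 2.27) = -2.0358*r^4 - 0.6123*r^3 + 6.7532*r^2 + 0.6631*r + 4.5854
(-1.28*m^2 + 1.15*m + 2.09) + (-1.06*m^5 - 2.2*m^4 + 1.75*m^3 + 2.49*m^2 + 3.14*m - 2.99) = -1.06*m^5 - 2.2*m^4 + 1.75*m^3 + 1.21*m^2 + 4.29*m - 0.9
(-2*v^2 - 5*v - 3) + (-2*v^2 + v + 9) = -4*v^2 - 4*v + 6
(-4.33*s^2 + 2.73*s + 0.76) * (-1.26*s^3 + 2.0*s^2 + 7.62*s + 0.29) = 5.4558*s^5 - 12.0998*s^4 - 28.4922*s^3 + 21.0669*s^2 + 6.5829*s + 0.2204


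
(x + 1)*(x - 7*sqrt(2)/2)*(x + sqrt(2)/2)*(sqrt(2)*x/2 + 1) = sqrt(2)*x^4/2 - 2*x^3 + sqrt(2)*x^3/2 - 19*sqrt(2)*x^2/4 - 2*x^2 - 19*sqrt(2)*x/4 - 7*x/2 - 7/2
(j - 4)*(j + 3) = j^2 - j - 12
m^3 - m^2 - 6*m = m*(m - 3)*(m + 2)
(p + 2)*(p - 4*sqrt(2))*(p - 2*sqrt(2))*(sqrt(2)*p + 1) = sqrt(2)*p^4 - 11*p^3 + 2*sqrt(2)*p^3 - 22*p^2 + 10*sqrt(2)*p^2 + 16*p + 20*sqrt(2)*p + 32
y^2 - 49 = (y - 7)*(y + 7)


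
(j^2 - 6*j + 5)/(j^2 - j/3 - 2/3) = 3*(j - 5)/(3*j + 2)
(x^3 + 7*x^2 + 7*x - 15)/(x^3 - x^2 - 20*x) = (-x^3 - 7*x^2 - 7*x + 15)/(x*(-x^2 + x + 20))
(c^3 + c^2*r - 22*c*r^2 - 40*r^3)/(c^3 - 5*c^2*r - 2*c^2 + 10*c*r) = (c^2 + 6*c*r + 8*r^2)/(c*(c - 2))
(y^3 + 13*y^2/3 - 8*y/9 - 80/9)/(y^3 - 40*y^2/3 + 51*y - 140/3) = (3*y^2 + 17*y + 20)/(3*(y^2 - 12*y + 35))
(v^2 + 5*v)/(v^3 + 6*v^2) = (v + 5)/(v*(v + 6))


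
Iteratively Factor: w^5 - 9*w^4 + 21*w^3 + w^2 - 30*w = (w - 3)*(w^4 - 6*w^3 + 3*w^2 + 10*w) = (w - 5)*(w - 3)*(w^3 - w^2 - 2*w) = (w - 5)*(w - 3)*(w + 1)*(w^2 - 2*w) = (w - 5)*(w - 3)*(w - 2)*(w + 1)*(w)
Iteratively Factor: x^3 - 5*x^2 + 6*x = (x - 2)*(x^2 - 3*x) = x*(x - 2)*(x - 3)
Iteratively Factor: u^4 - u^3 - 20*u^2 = (u)*(u^3 - u^2 - 20*u) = u^2*(u^2 - u - 20) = u^2*(u - 5)*(u + 4)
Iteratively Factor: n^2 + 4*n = (n)*(n + 4)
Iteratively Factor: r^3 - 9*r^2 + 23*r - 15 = (r - 3)*(r^2 - 6*r + 5) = (r - 5)*(r - 3)*(r - 1)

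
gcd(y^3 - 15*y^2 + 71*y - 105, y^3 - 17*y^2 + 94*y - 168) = y - 7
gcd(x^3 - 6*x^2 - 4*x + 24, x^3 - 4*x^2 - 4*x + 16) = x^2 - 4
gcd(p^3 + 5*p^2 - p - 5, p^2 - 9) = 1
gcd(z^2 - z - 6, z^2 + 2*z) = z + 2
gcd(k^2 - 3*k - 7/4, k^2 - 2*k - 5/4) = k + 1/2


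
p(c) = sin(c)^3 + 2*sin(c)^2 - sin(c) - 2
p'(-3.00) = 1.49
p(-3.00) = -1.82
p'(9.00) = -1.06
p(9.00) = -2.00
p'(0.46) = 1.22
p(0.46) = -1.96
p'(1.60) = -0.18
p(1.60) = -0.00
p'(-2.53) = 1.89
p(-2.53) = -0.96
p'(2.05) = -2.26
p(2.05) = -0.61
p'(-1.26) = -0.64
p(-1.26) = -0.10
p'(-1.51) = -0.12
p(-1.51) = -0.00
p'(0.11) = -0.52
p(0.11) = -2.08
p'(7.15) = 2.45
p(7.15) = -1.16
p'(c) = 3*sin(c)^2*cos(c) + 4*sin(c)*cos(c) - cos(c)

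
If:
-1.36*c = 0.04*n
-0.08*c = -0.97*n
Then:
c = 0.00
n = 0.00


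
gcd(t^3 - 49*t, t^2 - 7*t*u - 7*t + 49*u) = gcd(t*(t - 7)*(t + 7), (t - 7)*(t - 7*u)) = t - 7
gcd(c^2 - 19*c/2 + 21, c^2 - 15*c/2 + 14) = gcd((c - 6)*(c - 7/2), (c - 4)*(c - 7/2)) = c - 7/2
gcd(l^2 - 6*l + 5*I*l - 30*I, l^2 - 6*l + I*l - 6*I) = l - 6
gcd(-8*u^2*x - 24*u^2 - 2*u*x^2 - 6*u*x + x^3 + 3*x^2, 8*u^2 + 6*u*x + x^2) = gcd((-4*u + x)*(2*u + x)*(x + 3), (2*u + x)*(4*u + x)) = 2*u + x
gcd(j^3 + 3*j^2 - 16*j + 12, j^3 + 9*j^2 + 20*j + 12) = j + 6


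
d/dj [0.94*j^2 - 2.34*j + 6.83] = 1.88*j - 2.34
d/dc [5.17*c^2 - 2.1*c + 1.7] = 10.34*c - 2.1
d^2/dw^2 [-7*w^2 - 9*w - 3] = -14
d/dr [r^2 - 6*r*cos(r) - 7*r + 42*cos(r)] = 6*r*sin(r) + 2*r - 42*sin(r) - 6*cos(r) - 7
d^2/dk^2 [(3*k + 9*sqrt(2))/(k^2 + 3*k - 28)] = 6*((k + 3*sqrt(2))*(2*k + 3)^2 - 3*(k + 1 + sqrt(2))*(k^2 + 3*k - 28))/(k^2 + 3*k - 28)^3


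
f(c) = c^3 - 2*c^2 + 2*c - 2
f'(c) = 3*c^2 - 4*c + 2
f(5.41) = 108.62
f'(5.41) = 68.16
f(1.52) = -0.07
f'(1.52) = 2.85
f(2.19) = 3.29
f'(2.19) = 7.63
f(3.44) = 21.92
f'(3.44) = 23.74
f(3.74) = 29.82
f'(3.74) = 29.00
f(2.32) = 4.36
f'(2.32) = 8.87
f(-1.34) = -10.68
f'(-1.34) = 12.75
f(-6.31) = -345.49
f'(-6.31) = 146.69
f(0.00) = -2.00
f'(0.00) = 2.00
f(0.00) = -2.00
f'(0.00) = 2.00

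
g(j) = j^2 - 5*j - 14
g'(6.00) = 7.00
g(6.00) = -8.00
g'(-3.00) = -11.00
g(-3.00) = 10.00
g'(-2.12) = -9.24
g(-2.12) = 1.09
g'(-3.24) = -11.48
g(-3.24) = 12.70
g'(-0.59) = -6.18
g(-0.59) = -10.70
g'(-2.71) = -10.42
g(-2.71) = 6.89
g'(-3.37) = -11.74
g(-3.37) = 14.21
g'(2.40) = -0.20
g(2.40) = -20.24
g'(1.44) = -2.12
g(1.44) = -19.13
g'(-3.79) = -12.58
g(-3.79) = 19.31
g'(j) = 2*j - 5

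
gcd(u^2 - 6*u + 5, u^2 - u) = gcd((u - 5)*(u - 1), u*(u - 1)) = u - 1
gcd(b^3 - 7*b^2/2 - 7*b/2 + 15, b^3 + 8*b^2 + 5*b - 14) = b + 2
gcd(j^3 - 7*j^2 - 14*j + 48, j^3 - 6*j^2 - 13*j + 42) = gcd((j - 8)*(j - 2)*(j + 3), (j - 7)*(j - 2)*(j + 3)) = j^2 + j - 6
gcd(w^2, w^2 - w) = w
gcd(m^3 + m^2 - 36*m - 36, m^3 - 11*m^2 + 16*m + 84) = m - 6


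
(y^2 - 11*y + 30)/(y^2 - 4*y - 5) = (y - 6)/(y + 1)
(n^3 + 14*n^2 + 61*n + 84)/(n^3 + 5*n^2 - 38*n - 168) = (n + 3)/(n - 6)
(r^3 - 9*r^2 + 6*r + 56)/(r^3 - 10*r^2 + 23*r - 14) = (r^2 - 2*r - 8)/(r^2 - 3*r + 2)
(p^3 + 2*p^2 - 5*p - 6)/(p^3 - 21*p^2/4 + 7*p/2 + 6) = 4*(p^2 + 4*p + 3)/(4*p^2 - 13*p - 12)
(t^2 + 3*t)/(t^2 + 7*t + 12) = t/(t + 4)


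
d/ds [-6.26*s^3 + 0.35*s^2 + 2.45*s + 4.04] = -18.78*s^2 + 0.7*s + 2.45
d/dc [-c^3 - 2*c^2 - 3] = c*(-3*c - 4)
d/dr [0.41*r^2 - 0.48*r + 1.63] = 0.82*r - 0.48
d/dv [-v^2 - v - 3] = -2*v - 1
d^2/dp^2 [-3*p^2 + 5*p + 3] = -6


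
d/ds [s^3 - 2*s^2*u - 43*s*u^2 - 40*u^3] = 3*s^2 - 4*s*u - 43*u^2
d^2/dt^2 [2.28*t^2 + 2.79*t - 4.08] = 4.56000000000000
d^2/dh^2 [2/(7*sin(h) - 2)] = 14*(-7*sin(h)^2 - 2*sin(h) + 14)/(7*sin(h) - 2)^3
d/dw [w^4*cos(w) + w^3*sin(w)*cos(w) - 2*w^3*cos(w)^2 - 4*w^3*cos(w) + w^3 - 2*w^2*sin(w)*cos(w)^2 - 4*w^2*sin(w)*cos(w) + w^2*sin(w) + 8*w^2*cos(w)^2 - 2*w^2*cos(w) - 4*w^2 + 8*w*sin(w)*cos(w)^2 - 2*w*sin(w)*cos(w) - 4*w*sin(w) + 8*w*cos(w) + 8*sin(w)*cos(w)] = -w^4*sin(w) + 2*w^3*sin(2*w) + 4*sqrt(2)*w^3*sin(w + pi/4) + w^3*cos(2*w) + 2*w^2*sin(w) - 13*w^2*sin(2*w)/2 - 23*w^2*cos(w)/2 - 7*w^2*cos(2*w) - 3*w^2*cos(3*w)/2 - 7*w*sin(w) - 4*w*sin(2*w) - w*sin(3*w) - 6*w*cos(w) + 6*w*cos(2*w) + 6*w*cos(3*w) - 2*sin(w) - sin(2*w) + 2*sin(3*w) + 8*cos(w) + 8*cos(2*w)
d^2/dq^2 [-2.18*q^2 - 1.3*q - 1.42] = -4.36000000000000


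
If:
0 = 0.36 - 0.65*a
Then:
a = 0.55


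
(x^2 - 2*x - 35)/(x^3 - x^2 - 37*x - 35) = 1/(x + 1)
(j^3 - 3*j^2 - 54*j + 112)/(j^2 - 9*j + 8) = (j^2 + 5*j - 14)/(j - 1)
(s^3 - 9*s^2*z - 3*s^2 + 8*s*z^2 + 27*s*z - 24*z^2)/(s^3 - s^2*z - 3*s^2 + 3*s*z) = (s - 8*z)/s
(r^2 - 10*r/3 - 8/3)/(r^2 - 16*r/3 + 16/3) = (3*r + 2)/(3*r - 4)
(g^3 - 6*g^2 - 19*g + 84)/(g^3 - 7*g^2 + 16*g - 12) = (g^2 - 3*g - 28)/(g^2 - 4*g + 4)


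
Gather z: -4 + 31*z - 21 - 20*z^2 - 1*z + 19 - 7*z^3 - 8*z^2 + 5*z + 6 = -7*z^3 - 28*z^2 + 35*z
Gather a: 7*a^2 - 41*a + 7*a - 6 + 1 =7*a^2 - 34*a - 5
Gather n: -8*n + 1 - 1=-8*n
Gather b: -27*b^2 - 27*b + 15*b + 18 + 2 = -27*b^2 - 12*b + 20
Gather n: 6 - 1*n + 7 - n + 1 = 14 - 2*n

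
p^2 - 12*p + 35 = (p - 7)*(p - 5)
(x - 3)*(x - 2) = x^2 - 5*x + 6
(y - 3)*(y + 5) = y^2 + 2*y - 15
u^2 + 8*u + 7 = (u + 1)*(u + 7)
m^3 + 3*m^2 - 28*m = m*(m - 4)*(m + 7)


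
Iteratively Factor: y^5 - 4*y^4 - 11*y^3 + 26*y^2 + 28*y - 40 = (y + 2)*(y^4 - 6*y^3 + y^2 + 24*y - 20) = (y - 5)*(y + 2)*(y^3 - y^2 - 4*y + 4) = (y - 5)*(y - 2)*(y + 2)*(y^2 + y - 2) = (y - 5)*(y - 2)*(y + 2)^2*(y - 1)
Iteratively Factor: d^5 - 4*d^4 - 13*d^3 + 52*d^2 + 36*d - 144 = (d - 3)*(d^4 - d^3 - 16*d^2 + 4*d + 48) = (d - 3)*(d + 3)*(d^3 - 4*d^2 - 4*d + 16) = (d - 3)*(d - 2)*(d + 3)*(d^2 - 2*d - 8) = (d - 4)*(d - 3)*(d - 2)*(d + 3)*(d + 2)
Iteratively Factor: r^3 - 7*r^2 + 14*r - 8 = (r - 2)*(r^2 - 5*r + 4) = (r - 2)*(r - 1)*(r - 4)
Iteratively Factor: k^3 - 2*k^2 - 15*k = (k - 5)*(k^2 + 3*k) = (k - 5)*(k + 3)*(k)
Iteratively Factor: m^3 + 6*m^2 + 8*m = (m + 2)*(m^2 + 4*m) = (m + 2)*(m + 4)*(m)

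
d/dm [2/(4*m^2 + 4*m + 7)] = 8*(-2*m - 1)/(4*m^2 + 4*m + 7)^2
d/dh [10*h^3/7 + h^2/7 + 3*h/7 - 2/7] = 30*h^2/7 + 2*h/7 + 3/7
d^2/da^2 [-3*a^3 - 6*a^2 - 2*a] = -18*a - 12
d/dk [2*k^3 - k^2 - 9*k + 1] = 6*k^2 - 2*k - 9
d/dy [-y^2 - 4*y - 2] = -2*y - 4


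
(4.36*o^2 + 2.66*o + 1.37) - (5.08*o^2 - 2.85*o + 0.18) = -0.72*o^2 + 5.51*o + 1.19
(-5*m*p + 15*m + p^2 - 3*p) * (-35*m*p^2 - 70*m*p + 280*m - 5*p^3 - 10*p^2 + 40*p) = 175*m^2*p^3 - 175*m^2*p^2 - 2450*m^2*p + 4200*m^2 - 10*m*p^4 + 10*m*p^3 + 140*m*p^2 - 240*m*p - 5*p^5 + 5*p^4 + 70*p^3 - 120*p^2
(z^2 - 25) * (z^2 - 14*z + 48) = z^4 - 14*z^3 + 23*z^2 + 350*z - 1200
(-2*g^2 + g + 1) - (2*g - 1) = -2*g^2 - g + 2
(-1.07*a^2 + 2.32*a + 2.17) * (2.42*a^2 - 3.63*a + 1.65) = -2.5894*a^4 + 9.4985*a^3 - 4.9357*a^2 - 4.0491*a + 3.5805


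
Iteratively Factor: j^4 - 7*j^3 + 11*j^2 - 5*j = (j - 1)*(j^3 - 6*j^2 + 5*j) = j*(j - 1)*(j^2 - 6*j + 5) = j*(j - 5)*(j - 1)*(j - 1)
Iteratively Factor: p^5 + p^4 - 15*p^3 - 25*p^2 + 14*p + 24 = (p + 3)*(p^4 - 2*p^3 - 9*p^2 + 2*p + 8) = (p + 2)*(p + 3)*(p^3 - 4*p^2 - p + 4) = (p + 1)*(p + 2)*(p + 3)*(p^2 - 5*p + 4) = (p - 1)*(p + 1)*(p + 2)*(p + 3)*(p - 4)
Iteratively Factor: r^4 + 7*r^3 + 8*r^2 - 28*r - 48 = (r + 2)*(r^3 + 5*r^2 - 2*r - 24) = (r + 2)*(r + 3)*(r^2 + 2*r - 8) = (r - 2)*(r + 2)*(r + 3)*(r + 4)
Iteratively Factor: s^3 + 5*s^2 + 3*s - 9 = (s - 1)*(s^2 + 6*s + 9) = (s - 1)*(s + 3)*(s + 3)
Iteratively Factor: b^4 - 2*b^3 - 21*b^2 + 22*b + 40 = (b + 4)*(b^3 - 6*b^2 + 3*b + 10) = (b - 2)*(b + 4)*(b^2 - 4*b - 5) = (b - 5)*(b - 2)*(b + 4)*(b + 1)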